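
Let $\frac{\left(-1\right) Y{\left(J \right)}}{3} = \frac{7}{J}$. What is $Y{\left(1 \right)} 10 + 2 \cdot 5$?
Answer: $-200$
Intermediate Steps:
$Y{\left(J \right)} = - \frac{21}{J}$ ($Y{\left(J \right)} = - 3 \frac{7}{J} = - \frac{21}{J}$)
$Y{\left(1 \right)} 10 + 2 \cdot 5 = - \frac{21}{1} \cdot 10 + 2 \cdot 5 = \left(-21\right) 1 \cdot 10 + 10 = \left(-21\right) 10 + 10 = -210 + 10 = -200$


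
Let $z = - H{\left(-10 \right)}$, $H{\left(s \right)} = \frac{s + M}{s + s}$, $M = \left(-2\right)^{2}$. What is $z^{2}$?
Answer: $\frac{9}{100} \approx 0.09$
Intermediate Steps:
$M = 4$
$H{\left(s \right)} = \frac{4 + s}{2 s}$ ($H{\left(s \right)} = \frac{s + 4}{s + s} = \frac{4 + s}{2 s}$)
$z = - \frac{3}{10}$ ($z = - \frac{4 - 10}{2 \left(-10\right)} = - \frac{\left(-1\right) \left(-6\right)}{2 \cdot 10} = \left(-1\right) \frac{3}{10} = - \frac{3}{10} \approx -0.3$)
$z^{2} = \left(- \frac{3}{10}\right)^{2} = \frac{9}{100}$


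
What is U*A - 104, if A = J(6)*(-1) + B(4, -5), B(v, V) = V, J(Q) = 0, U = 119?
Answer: -699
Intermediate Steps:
A = -5 (A = 0*(-1) - 5 = 0 - 5 = -5)
U*A - 104 = 119*(-5) - 104 = -595 - 104 = -699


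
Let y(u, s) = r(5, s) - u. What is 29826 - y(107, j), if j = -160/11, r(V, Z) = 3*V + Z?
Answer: 329258/11 ≈ 29933.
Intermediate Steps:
r(V, Z) = Z + 3*V
j = -160/11 (j = -160*1/11 = -160/11 ≈ -14.545)
y(u, s) = 15 + s - u (y(u, s) = (s + 3*5) - u = (s + 15) - u = (15 + s) - u = 15 + s - u)
29826 - y(107, j) = 29826 - (15 - 160/11 - 1*107) = 29826 - (15 - 160/11 - 107) = 29826 - 1*(-1172/11) = 29826 + 1172/11 = 329258/11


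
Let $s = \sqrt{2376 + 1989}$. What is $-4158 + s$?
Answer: $-4158 + 3 \sqrt{485} \approx -4091.9$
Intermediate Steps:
$s = 3 \sqrt{485}$ ($s = \sqrt{4365} = 3 \sqrt{485} \approx 66.068$)
$-4158 + s = -4158 + 3 \sqrt{485}$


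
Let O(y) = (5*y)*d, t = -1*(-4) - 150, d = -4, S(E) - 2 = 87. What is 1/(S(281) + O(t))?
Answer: 1/3009 ≈ 0.00033234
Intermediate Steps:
S(E) = 89 (S(E) = 2 + 87 = 89)
t = -146 (t = 4 - 150 = -146)
O(y) = -20*y (O(y) = (5*y)*(-4) = -20*y)
1/(S(281) + O(t)) = 1/(89 - 20*(-146)) = 1/(89 + 2920) = 1/3009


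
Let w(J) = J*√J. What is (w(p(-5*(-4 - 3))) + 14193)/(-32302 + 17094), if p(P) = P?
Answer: -14193/15208 - 35*√35/15208 ≈ -0.94687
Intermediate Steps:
w(J) = J^(3/2)
(w(p(-5*(-4 - 3))) + 14193)/(-32302 + 17094) = ((-5*(-4 - 3))^(3/2) + 14193)/(-32302 + 17094) = ((-5*(-7))^(3/2) + 14193)/(-15208) = (35^(3/2) + 14193)*(-1/15208) = (35*√35 + 14193)*(-1/15208) = (14193 + 35*√35)*(-1/15208) = -14193/15208 - 35*√35/15208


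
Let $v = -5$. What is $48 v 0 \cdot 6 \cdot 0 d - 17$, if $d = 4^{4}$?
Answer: $-17$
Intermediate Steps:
$d = 256$
$48 v 0 \cdot 6 \cdot 0 d - 17 = 48 \left(-5\right) 0 \cdot 6 \cdot 0 \cdot 256 - 17 = 48 \cdot 0 \cdot 6 \cdot 0 \cdot 256 - 17 = 48 \cdot 0 \cdot 0 \cdot 256 - 17 = 48 \cdot 0 \cdot 256 - 17 = 48 \cdot 0 - 17 = 0 - 17 = -17$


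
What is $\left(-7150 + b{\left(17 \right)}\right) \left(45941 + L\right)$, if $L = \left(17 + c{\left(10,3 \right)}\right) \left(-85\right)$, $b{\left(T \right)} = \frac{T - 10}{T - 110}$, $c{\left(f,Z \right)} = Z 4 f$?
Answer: $- \frac{7601788424}{31} \approx -2.4522 \cdot 10^{8}$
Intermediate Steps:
$c{\left(f,Z \right)} = 4 Z f$
$b{\left(T \right)} = \frac{-10 + T}{-110 + T}$
$L = -11645$ ($L = \left(17 + 4 \cdot 3 \cdot 10\right) \left(-85\right) = \left(17 + 120\right) \left(-85\right) = 137 \left(-85\right) = -11645$)
$\left(-7150 + b{\left(17 \right)}\right) \left(45941 + L\right) = \left(-7150 + \frac{-10 + 17}{-110 + 17}\right) \left(45941 - 11645\right) = \left(-7150 + \frac{1}{-93} \cdot 7\right) 34296 = \left(-7150 - \frac{7}{93}\right) 34296 = \left(- \frac{664957}{93}\right) 34296 = - \frac{7601788424}{31}$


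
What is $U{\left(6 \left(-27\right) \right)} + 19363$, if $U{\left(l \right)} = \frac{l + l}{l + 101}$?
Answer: $\frac{1181467}{61} \approx 19368.0$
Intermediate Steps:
$U{\left(l \right)} = \frac{2 l}{101 + l}$
$U{\left(6 \left(-27\right) \right)} + 19363 = \frac{2 \cdot 6 \left(-27\right)}{101 + 6 \left(-27\right)} + 19363 = 2 \left(-162\right) \frac{1}{101 - 162} + 19363 = 2 \left(-162\right) \frac{1}{-61} + 19363 = 2 \left(-162\right) \left(- \frac{1}{61}\right) + 19363 = \frac{324}{61} + 19363 = \frac{1181467}{61}$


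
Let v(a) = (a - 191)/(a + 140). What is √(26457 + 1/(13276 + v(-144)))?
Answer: √75553962071253/53439 ≈ 162.66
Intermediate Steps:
v(a) = (-191 + a)/(140 + a)
√(26457 + 1/(13276 + v(-144))) = √(26457 + 1/(13276 + (-191 - 144)/(140 - 144))) = √(26457 + 1/(13276 - 335/(-4))) = √(26457 + 1/(13276 - ¼*(-335))) = √(26457 + 1/(13276 + 335/4)) = √(26457 + 1/(53439/4)) = √(26457 + 4/53439) = √(1413835627/53439) = √75553962071253/53439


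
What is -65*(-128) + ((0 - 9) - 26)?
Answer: 8285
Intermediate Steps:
-65*(-128) + ((0 - 9) - 26) = 8320 + (-9 - 26) = 8320 - 35 = 8285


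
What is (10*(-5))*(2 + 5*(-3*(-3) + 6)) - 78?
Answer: -3928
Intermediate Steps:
(10*(-5))*(2 + 5*(-3*(-3) + 6)) - 78 = -50*(2 + 5*(9 + 6)) - 78 = -50*(2 + 5*15) - 78 = -50*(2 + 75) - 78 = -50*77 - 78 = -3850 - 78 = -3928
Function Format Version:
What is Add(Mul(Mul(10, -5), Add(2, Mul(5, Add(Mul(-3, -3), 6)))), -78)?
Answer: -3928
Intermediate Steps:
Add(Mul(Mul(10, -5), Add(2, Mul(5, Add(Mul(-3, -3), 6)))), -78) = Add(Mul(-50, Add(2, Mul(5, Add(9, 6)))), -78) = Add(Mul(-50, Add(2, Mul(5, 15))), -78) = Add(Mul(-50, Add(2, 75)), -78) = Add(Mul(-50, 77), -78) = Add(-3850, -78) = -3928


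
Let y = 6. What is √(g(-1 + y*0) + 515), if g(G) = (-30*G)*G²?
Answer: √545 ≈ 23.345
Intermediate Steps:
g(G) = -30*G³
√(g(-1 + y*0) + 515) = √(-30*(-1 + 6*0)³ + 515) = √(-30*(-1 + 0)³ + 515) = √(-30*(-1)³ + 515) = √(-30*(-1) + 515) = √(30 + 515) = √545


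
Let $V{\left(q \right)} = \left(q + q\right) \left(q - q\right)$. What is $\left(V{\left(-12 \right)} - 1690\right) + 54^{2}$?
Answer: $1226$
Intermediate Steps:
$V{\left(q \right)} = 0$ ($V{\left(q \right)} = 2 q 0 = 0$)
$\left(V{\left(-12 \right)} - 1690\right) + 54^{2} = \left(0 - 1690\right) + 54^{2} = -1690 + 2916 = 1226$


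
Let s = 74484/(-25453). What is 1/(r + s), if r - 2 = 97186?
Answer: 25453/2473651680 ≈ 1.0290e-5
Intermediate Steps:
r = 97188 (r = 2 + 97186 = 97188)
s = -74484/25453 (s = 74484*(-1/25453) = -74484/25453 ≈ -2.9263)
1/(r + s) = 1/(97188 - 74484/25453) = 1/(2473651680/25453) = 25453/2473651680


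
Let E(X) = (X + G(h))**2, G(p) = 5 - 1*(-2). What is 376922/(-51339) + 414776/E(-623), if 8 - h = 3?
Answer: -139599919/22340472 ≈ -6.2487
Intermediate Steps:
h = 5 (h = 8 - 1*3 = 8 - 3 = 5)
G(p) = 7 (G(p) = 5 + 2 = 7)
E(X) = (7 + X)**2 (E(X) = (X + 7)**2 = (7 + X)**2)
376922/(-51339) + 414776/E(-623) = 376922/(-51339) + 414776/((7 - 623)**2) = 376922*(-1/51339) + 414776/((-616)**2) = -3458/471 + 414776/379456 = -3458/471 + 414776*(1/379456) = -3458/471 + 51847/47432 = -139599919/22340472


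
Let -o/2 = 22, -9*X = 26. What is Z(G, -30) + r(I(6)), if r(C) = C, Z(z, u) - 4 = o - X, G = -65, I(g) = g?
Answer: -280/9 ≈ -31.111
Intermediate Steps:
X = -26/9 (X = -⅑*26 = -26/9 ≈ -2.8889)
o = -44 (o = -2*22 = -44)
Z(z, u) = -334/9 (Z(z, u) = 4 + (-44 - 1*(-26/9)) = 4 + (-44 + 26/9) = 4 - 370/9 = -334/9)
Z(G, -30) + r(I(6)) = -334/9 + 6 = -280/9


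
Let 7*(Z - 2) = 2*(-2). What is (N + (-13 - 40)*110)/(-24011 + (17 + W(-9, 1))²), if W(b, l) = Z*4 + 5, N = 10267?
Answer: -217413/1138903 ≈ -0.19090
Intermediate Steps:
Z = 10/7 (Z = 2 + (2*(-2))/7 = 2 + (⅐)*(-4) = 2 - 4/7 = 10/7 ≈ 1.4286)
W(b, l) = 75/7 (W(b, l) = (10/7)*4 + 5 = 40/7 + 5 = 75/7)
(N + (-13 - 40)*110)/(-24011 + (17 + W(-9, 1))²) = (10267 + (-13 - 40)*110)/(-24011 + (17 + 75/7)²) = (10267 - 53*110)/(-24011 + (194/7)²) = (10267 - 5830)/(-24011 + 37636/49) = 4437/(-1138903/49) = 4437*(-49/1138903) = -217413/1138903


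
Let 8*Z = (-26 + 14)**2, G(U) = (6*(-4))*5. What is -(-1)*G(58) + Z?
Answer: -102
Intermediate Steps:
G(U) = -120 (G(U) = -24*5 = -120)
Z = 18 (Z = (-26 + 14)**2/8 = (1/8)*(-12)**2 = (1/8)*144 = 18)
-(-1)*G(58) + Z = -(-1)*(-120) + 18 = -1*120 + 18 = -120 + 18 = -102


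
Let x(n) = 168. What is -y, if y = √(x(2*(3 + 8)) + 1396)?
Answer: -2*√391 ≈ -39.547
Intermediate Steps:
y = 2*√391 (y = √(168 + 1396) = √1564 = 2*√391 ≈ 39.547)
-y = -2*√391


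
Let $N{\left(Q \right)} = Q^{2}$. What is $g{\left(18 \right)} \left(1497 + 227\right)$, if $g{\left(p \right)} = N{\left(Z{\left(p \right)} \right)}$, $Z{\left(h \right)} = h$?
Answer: $558576$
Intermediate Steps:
$g{\left(p \right)} = p^{2}$
$g{\left(18 \right)} \left(1497 + 227\right) = 18^{2} \left(1497 + 227\right) = 324 \cdot 1724 = 558576$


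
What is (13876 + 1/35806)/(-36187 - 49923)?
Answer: -496844057/3083254660 ≈ -0.16114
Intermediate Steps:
(13876 + 1/35806)/(-36187 - 49923) = (13876 + 1/35806)/(-86110) = (496844057/35806)*(-1/86110) = -496844057/3083254660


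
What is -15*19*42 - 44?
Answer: -12014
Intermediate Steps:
-15*19*42 - 44 = -285*42 - 44 = -11970 - 44 = -12014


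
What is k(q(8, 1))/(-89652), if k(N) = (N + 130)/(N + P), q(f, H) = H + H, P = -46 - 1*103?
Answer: 11/1098237 ≈ 1.0016e-5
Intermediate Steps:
P = -149 (P = -46 - 103 = -149)
q(f, H) = 2*H
k(N) = (130 + N)/(-149 + N) (k(N) = (N + 130)/(N - 149) = (130 + N)/(-149 + N))
k(q(8, 1))/(-89652) = ((130 + 2*1)/(-149 + 2*1))/(-89652) = ((130 + 2)/(-149 + 2))*(-1/89652) = (132/(-147))*(-1/89652) = -1/147*132*(-1/89652) = -44/49*(-1/89652) = 11/1098237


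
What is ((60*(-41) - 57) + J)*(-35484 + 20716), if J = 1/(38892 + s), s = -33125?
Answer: 214365465184/5767 ≈ 3.7171e+7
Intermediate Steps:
J = 1/5767 (J = 1/(38892 - 33125) = 1/5767 ≈ 0.00017340)
((60*(-41) - 57) + J)*(-35484 + 20716) = ((60*(-41) - 57) + 1/5767)*(-35484 + 20716) = ((-2460 - 57) + 1/5767)*(-14768) = (-2517 + 1/5767)*(-14768) = -14515538/5767*(-14768) = 214365465184/5767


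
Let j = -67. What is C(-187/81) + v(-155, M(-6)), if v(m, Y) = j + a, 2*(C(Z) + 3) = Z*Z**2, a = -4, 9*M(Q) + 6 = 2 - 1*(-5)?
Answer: -85192471/1062882 ≈ -80.152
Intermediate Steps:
M(Q) = 1/9 (M(Q) = -2/3 + (2 - 1*(-5))/9 = -2/3 + (2 + 5)/9 = -2/3 + (1/9)*7 = -2/3 + 7/9 = 1/9)
C(Z) = -3 + Z**3/2 (C(Z) = -3 + (Z*Z**2)/2 = -3 + Z**3/2)
v(m, Y) = -71 (v(m, Y) = -67 - 4 = -71)
C(-187/81) + v(-155, M(-6)) = (-3 + (-187/81)**3/2) - 71 = (-3 + (1/2)*(-6539203/531441)) - 71 = (-3 - 6539203/1062882) - 71 = -9727849/1062882 - 71 = -85192471/1062882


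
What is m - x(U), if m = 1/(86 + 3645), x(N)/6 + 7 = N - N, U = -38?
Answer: 156703/3731 ≈ 42.000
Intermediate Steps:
x(N) = -42 (x(N) = -42 + 6*(N - N) = -42 + 6*0 = -42 + 0 = -42)
m = 1/3731 ≈ 0.00026802
m - x(U) = 1/3731 - 1*(-42) = 1/3731 + 42 = 156703/3731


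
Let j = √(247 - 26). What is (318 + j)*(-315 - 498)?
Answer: -258534 - 813*√221 ≈ -2.7062e+5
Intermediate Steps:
j = √221 ≈ 14.866
(318 + j)*(-315 - 498) = (318 + √221)*(-315 - 498) = (318 + √221)*(-813) = -258534 - 813*√221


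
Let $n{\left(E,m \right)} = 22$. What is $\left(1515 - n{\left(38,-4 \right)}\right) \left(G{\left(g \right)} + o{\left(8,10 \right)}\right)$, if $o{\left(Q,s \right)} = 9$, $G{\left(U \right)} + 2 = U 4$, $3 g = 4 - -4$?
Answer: $\frac{79129}{3} \approx 26376.0$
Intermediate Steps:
$g = \frac{8}{3}$ ($g = \frac{4 - -4}{3} = \frac{4 + 4}{3} = \frac{1}{3} \cdot 8 = \frac{8}{3} \approx 2.6667$)
$G{\left(U \right)} = -2 + 4 U$ ($G{\left(U \right)} = -2 + U 4 = -2 + 4 U$)
$\left(1515 - n{\left(38,-4 \right)}\right) \left(G{\left(g \right)} + o{\left(8,10 \right)}\right) = \left(1515 - 22\right) \left(\left(-2 + 4 \cdot \frac{8}{3}\right) + 9\right) = \left(1515 - 22\right) \left(\left(-2 + \frac{32}{3}\right) + 9\right) = 1493 \left(\frac{26}{3} + 9\right) = 1493 \cdot \frac{53}{3} = \frac{79129}{3}$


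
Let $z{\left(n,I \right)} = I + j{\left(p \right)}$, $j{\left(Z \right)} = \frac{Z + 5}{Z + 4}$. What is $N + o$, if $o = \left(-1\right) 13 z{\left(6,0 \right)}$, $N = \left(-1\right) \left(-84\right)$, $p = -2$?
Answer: $\frac{129}{2} \approx 64.5$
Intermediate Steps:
$j{\left(Z \right)} = \frac{5 + Z}{4 + Z}$
$z{\left(n,I \right)} = \frac{3}{2} + I$ ($z{\left(n,I \right)} = I + \frac{5 - 2}{4 - 2} = I + \frac{1}{2} \cdot 3 = I + \frac{3}{2} = \frac{3}{2} + I$)
$N = 84$
$o = - \frac{39}{2}$ ($o = \left(-1\right) 13 \left(\frac{3}{2} + 0\right) = \left(-13\right) \frac{3}{2} = - \frac{39}{2} \approx -19.5$)
$N + o = 84 - \frac{39}{2} = \frac{129}{2}$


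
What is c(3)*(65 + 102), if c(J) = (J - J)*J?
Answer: 0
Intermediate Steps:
c(J) = 0 (c(J) = 0*J = 0)
c(3)*(65 + 102) = 0*(65 + 102) = 0*167 = 0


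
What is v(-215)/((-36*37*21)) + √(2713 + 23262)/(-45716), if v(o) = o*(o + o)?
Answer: -46225/13986 - 5*√1039/45716 ≈ -3.3086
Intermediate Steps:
v(o) = 2*o² (v(o) = o*(2*o) = 2*o²)
v(-215)/((-36*37*21)) + √(2713 + 23262)/(-45716) = (2*(-215)²)/((-36*37*21)) + √(2713 + 23262)/(-45716) = (2*46225)/((-1332*21)) + √25975*(-1/45716) = 92450/(-27972) + (5*√1039)*(-1/45716) = 92450*(-1/27972) - 5*√1039/45716 = -46225/13986 - 5*√1039/45716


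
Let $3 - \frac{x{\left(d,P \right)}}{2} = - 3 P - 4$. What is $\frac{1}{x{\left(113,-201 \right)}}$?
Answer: $- \frac{1}{1192} \approx -0.00083893$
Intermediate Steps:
$x{\left(d,P \right)} = 14 + 6 P$ ($x{\left(d,P \right)} = 6 - 2 \left(- 3 P - 4\right) = 6 - 2 \left(-4 - 3 P\right) = 6 + \left(8 + 6 P\right) = 14 + 6 P$)
$\frac{1}{x{\left(113,-201 \right)}} = \frac{1}{14 + 6 \left(-201\right)} = \frac{1}{14 - 1206} = \frac{1}{-1192} = - \frac{1}{1192}$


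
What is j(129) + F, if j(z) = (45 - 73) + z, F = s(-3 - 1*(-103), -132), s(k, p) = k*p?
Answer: -13099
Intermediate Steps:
F = -13200 (F = (-3 - 1*(-103))*(-132) = (-3 + 103)*(-132) = 100*(-132) = -13200)
j(z) = -28 + z
j(129) + F = (-28 + 129) - 13200 = 101 - 13200 = -13099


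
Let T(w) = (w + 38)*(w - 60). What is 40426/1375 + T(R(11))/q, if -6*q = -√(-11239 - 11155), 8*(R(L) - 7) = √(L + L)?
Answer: 40426/1375 + 6*I*√123167/11197 + 228927*I*√22394/358304 ≈ 29.401 + 95.8*I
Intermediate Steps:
R(L) = 7 + √2*√L/8 (R(L) = 7 + √(L + L)/8 = 7 + √(2*L)/8 = 7 + (√2*√L)/8 = 7 + √2*√L/8)
T(w) = (-60 + w)*(38 + w) (T(w) = (38 + w)*(-60 + w) = (-60 + w)*(38 + w))
q = I*√22394/6 (q = -(-1)*√(-11239 - 11155)/6 = -(-1)*√(-22394)/6 = -(-1)*I*√22394/6 = I*√22394/6 ≈ 24.941*I)
40426/1375 + T(R(11))/q = 40426/1375 + (-2280 + (7 + √2*√11/8)² - 22*(7 + √2*√11/8))/((I*√22394/6)) = 40426*(1/1375) + (-2280 + (7 + √22/8)² - 22*(7 + √22/8))*(-3*I*√22394/11197) = 40426/1375 + (-2280 + (7 + √22/8)² + (-154 - 11*√22/4))*(-3*I*√22394/11197) = 40426/1375 + (-2434 + (7 + √22/8)² - 11*√22/4)*(-3*I*√22394/11197) = 40426/1375 - 3*I*√22394*(-2434 + (7 + √22/8)² - 11*√22/4)/11197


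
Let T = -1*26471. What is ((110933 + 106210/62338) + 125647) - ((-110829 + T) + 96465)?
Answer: 8646801240/31169 ≈ 2.7742e+5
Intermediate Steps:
T = -26471
((110933 + 106210/62338) + 125647) - ((-110829 + T) + 96465) = ((110933 + 106210/62338) + 125647) - ((-110829 - 26471) + 96465) = ((110933 + 106210*(1/62338)) + 125647) - (-137300 + 96465) = ((110933 + 53105/31169) + 125647) - 1*(-40835) = (3457723782/31169 + 125647) + 40835 = 7374015125/31169 + 40835 = 8646801240/31169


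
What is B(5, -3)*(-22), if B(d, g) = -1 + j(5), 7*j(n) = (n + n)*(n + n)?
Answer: -2046/7 ≈ -292.29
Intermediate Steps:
j(n) = 4*n**2/7 (j(n) = ((n + n)*(n + n))/7 = ((2*n)*(2*n))/7 = (4*n**2)/7 = 4*n**2/7)
B(d, g) = 93/7 (B(d, g) = -1 + (4/7)*5**2 = -1 + (4/7)*25 = -1 + 100/7 = 93/7)
B(5, -3)*(-22) = (93/7)*(-22) = -2046/7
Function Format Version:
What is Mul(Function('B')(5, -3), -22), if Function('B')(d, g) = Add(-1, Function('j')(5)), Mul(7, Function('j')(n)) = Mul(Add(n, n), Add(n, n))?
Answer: Rational(-2046, 7) ≈ -292.29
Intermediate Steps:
Function('j')(n) = Mul(Rational(4, 7), Pow(n, 2)) (Function('j')(n) = Mul(Rational(1, 7), Mul(Add(n, n), Add(n, n))) = Mul(Rational(1, 7), Mul(Mul(2, n), Mul(2, n))) = Mul(Rational(1, 7), Mul(4, Pow(n, 2))) = Mul(Rational(4, 7), Pow(n, 2)))
Function('B')(d, g) = Rational(93, 7) (Function('B')(d, g) = Add(-1, Mul(Rational(4, 7), Pow(5, 2))) = Add(-1, Mul(Rational(4, 7), 25)) = Add(-1, Rational(100, 7)) = Rational(93, 7))
Mul(Function('B')(5, -3), -22) = Mul(Rational(93, 7), -22) = Rational(-2046, 7)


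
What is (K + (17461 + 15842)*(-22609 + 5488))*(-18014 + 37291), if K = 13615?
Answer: -10991110184296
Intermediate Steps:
(K + (17461 + 15842)*(-22609 + 5488))*(-18014 + 37291) = (13615 + (17461 + 15842)*(-22609 + 5488))*(-18014 + 37291) = (13615 + 33303*(-17121))*19277 = (13615 - 570180663)*19277 = -570167048*19277 = -10991110184296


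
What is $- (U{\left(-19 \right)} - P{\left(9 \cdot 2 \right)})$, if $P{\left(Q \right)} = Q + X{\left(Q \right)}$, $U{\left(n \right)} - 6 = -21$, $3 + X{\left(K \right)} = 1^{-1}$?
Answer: $31$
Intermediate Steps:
$X{\left(K \right)} = -2$ ($X{\left(K \right)} = -3 + 1^{-1} = -3 + 1 = -2$)
$U{\left(n \right)} = -15$ ($U{\left(n \right)} = 6 - 21 = -15$)
$P{\left(Q \right)} = -2 + Q$ ($P{\left(Q \right)} = Q - 2 = -2 + Q$)
$- (U{\left(-19 \right)} - P{\left(9 \cdot 2 \right)}) = - (-15 - \left(-2 + 9 \cdot 2\right)) = - (-15 - \left(-2 + 18\right)) = - (-15 - 16) = \left(-1\right) \left(-31\right) = 31$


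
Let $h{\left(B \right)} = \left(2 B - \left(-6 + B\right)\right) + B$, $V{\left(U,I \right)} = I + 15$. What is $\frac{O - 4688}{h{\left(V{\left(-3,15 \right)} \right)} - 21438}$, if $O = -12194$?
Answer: $\frac{8441}{10686} \approx 0.78991$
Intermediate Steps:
$V{\left(U,I \right)} = 15 + I$
$h{\left(B \right)} = 6 + 2 B$ ($h{\left(B \right)} = \left(6 + B\right) + B = 6 + 2 B$)
$\frac{O - 4688}{h{\left(V{\left(-3,15 \right)} \right)} - 21438} = \frac{-12194 - 4688}{\left(6 + 2 \left(15 + 15\right)\right) - 21438} = - \frac{16882}{\left(6 + 2 \cdot 30\right) - 21438} = - \frac{16882}{\left(6 + 60\right) - 21438} = - \frac{16882}{66 - 21438} = - \frac{16882}{-21372} = \left(-16882\right) \left(- \frac{1}{21372}\right) = \frac{8441}{10686}$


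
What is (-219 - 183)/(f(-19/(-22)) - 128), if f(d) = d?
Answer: 8844/2797 ≈ 3.1620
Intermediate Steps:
(-219 - 183)/(f(-19/(-22)) - 128) = (-219 - 183)/(-19/(-22) - 128) = -402/(-19*(-1/22) - 128) = -402/(19/22 - 128) = -402/(-2797/22) = -402*(-22/2797) = 8844/2797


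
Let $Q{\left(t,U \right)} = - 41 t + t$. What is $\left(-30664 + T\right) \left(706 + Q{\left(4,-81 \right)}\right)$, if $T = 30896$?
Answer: $126672$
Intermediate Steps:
$Q{\left(t,U \right)} = - 40 t$
$\left(-30664 + T\right) \left(706 + Q{\left(4,-81 \right)}\right) = \left(-30664 + 30896\right) \left(706 - 160\right) = 232 \left(706 - 160\right) = 232 \cdot 546 = 126672$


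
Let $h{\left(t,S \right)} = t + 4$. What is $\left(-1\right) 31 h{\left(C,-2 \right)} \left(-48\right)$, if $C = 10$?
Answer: $20832$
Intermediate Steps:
$h{\left(t,S \right)} = 4 + t$
$\left(-1\right) 31 h{\left(C,-2 \right)} \left(-48\right) = \left(-1\right) 31 \left(4 + 10\right) \left(-48\right) = \left(-31\right) 14 \left(-48\right) = \left(-434\right) \left(-48\right) = 20832$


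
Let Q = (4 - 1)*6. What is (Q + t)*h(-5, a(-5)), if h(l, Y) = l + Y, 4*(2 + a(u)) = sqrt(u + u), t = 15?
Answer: -231 + 33*I*sqrt(10)/4 ≈ -231.0 + 26.089*I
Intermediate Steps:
a(u) = -2 + sqrt(2)*sqrt(u)/4 (a(u) = -2 + sqrt(u + u)/4 = -2 + sqrt(2*u)/4 = -2 + (sqrt(2)*sqrt(u))/4 = -2 + sqrt(2)*sqrt(u)/4)
h(l, Y) = Y + l
Q = 18 (Q = 3*6 = 18)
(Q + t)*h(-5, a(-5)) = (18 + 15)*((-2 + sqrt(2)*sqrt(-5)/4) - 5) = 33*((-2 + sqrt(2)*(I*sqrt(5))/4) - 5) = 33*((-2 + I*sqrt(10)/4) - 5) = 33*(-7 + I*sqrt(10)/4) = -231 + 33*I*sqrt(10)/4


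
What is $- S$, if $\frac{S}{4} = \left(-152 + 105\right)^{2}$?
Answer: $-8836$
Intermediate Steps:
$S = 8836$ ($S = 4 \left(-152 + 105\right)^{2} = 4 \left(-47\right)^{2} = 4 \cdot 2209 = 8836$)
$- S = \left(-1\right) 8836 = -8836$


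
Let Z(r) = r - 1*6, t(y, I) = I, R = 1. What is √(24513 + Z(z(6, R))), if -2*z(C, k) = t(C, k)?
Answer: √98026/2 ≈ 156.55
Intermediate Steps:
z(C, k) = -k/2
Z(r) = -6 + r (Z(r) = r - 6 = -6 + r)
√(24513 + Z(z(6, R))) = √(24513 + (-6 - ½*1)) = √(24513 + (-6 - ½)) = √(24513 - 13/2) = √(49013/2) = √98026/2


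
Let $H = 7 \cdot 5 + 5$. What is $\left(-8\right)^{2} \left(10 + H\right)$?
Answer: $3200$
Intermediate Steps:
$H = 40$ ($H = 35 + 5 = 40$)
$\left(-8\right)^{2} \left(10 + H\right) = \left(-8\right)^{2} \left(10 + 40\right) = 64 \cdot 50 = 3200$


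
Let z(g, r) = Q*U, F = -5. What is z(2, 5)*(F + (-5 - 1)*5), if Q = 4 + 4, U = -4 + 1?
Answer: 840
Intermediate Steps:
U = -3
Q = 8
z(g, r) = -24 (z(g, r) = 8*(-3) = -24)
z(2, 5)*(F + (-5 - 1)*5) = -24*(-5 + (-5 - 1)*5) = -24*(-5 - 6*5) = -24*(-5 - 30) = -24*(-35) = 840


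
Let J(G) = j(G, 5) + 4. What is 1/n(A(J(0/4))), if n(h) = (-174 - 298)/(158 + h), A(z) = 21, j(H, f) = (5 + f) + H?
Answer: -179/472 ≈ -0.37924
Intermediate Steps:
j(H, f) = 5 + H + f
J(G) = 14 + G (J(G) = (5 + G + 5) + 4 = (10 + G) + 4 = 14 + G)
n(h) = -472/(158 + h)
1/n(A(J(0/4))) = 1/(-472/(158 + 21)) = 1/(-472/179) = -179/472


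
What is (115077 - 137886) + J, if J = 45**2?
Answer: -20784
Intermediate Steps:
J = 2025
(115077 - 137886) + J = (115077 - 137886) + 2025 = -22809 + 2025 = -20784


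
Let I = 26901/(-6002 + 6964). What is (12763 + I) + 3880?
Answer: 16037467/962 ≈ 16671.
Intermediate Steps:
I = 26901/962 ≈ 27.964
(12763 + I) + 3880 = (12763 + 26901/962) + 3880 = 12304907/962 + 3880 = 16037467/962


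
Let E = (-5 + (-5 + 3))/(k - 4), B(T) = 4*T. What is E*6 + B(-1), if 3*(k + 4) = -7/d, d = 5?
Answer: 122/127 ≈ 0.96063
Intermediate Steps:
k = -67/15 (k = -4 + (-7/5)/3 = -4 + (-7*⅕)/3 = -4 + (⅓)*(-7/5) = -4 - 7/15 = -67/15 ≈ -4.4667)
E = 105/127 (E = (-5 + (-5 + 3))/(-67/15 - 4) = (-5 - 2)/(-127/15) = -7*(-15/127) = 105/127 ≈ 0.82677)
E*6 + B(-1) = (105/127)*6 + 4*(-1) = 630/127 - 4 = 122/127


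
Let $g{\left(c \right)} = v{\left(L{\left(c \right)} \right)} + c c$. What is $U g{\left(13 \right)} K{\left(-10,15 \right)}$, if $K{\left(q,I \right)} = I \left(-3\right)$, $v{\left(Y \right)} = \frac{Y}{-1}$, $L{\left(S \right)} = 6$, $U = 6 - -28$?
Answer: $-249390$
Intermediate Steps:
$U = 34$ ($U = 6 + 28 = 34$)
$v{\left(Y \right)} = - Y$ ($v{\left(Y \right)} = Y \left(-1\right) = - Y$)
$g{\left(c \right)} = -6 + c^{2}$ ($g{\left(c \right)} = \left(-1\right) 6 + c c = -6 + c^{2}$)
$K{\left(q,I \right)} = - 3 I$
$U g{\left(13 \right)} K{\left(-10,15 \right)} = 34 \left(-6 + 13^{2}\right) \left(\left(-3\right) 15\right) = 34 \left(-6 + 169\right) \left(-45\right) = 34 \cdot 163 \left(-45\right) = 5542 \left(-45\right) = -249390$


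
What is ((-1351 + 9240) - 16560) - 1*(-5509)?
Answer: -3162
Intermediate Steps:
((-1351 + 9240) - 16560) - 1*(-5509) = (7889 - 16560) + 5509 = -8671 + 5509 = -3162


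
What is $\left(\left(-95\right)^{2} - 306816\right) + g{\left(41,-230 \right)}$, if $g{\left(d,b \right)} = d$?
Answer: $-297750$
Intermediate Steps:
$\left(\left(-95\right)^{2} - 306816\right) + g{\left(41,-230 \right)} = \left(\left(-95\right)^{2} - 306816\right) + 41 = \left(9025 - 306816\right) + 41 = -297791 + 41 = -297750$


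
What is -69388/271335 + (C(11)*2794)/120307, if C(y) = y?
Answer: -786566/2967590895 ≈ -0.00026505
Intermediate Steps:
-69388/271335 + (C(11)*2794)/120307 = -69388/271335 + (11*2794)/120307 = -69388*1/271335 + 30734*(1/120307) = -69388/271335 + 2794/10937 = -786566/2967590895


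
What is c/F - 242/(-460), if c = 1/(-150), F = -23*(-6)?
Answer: 10889/20700 ≈ 0.52604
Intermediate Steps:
F = 138
c = -1/150 ≈ -0.0066667
c/F - 242/(-460) = -1/150/138 - 242/(-460) = -1/150*1/138 - 242*(-1/460) = -1/20700 + 121/230 = 10889/20700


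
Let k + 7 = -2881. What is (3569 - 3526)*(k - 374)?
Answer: -140266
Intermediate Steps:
k = -2888 (k = -7 - 2881 = -2888)
(3569 - 3526)*(k - 374) = (3569 - 3526)*(-2888 - 374) = 43*(-3262) = -140266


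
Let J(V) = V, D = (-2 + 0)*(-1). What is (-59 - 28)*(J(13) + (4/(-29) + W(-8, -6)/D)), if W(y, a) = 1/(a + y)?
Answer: -31245/28 ≈ -1115.9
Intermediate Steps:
D = 2 (D = -2*(-1) = 2)
(-59 - 28)*(J(13) + (4/(-29) + W(-8, -6)/D)) = (-59 - 28)*(13 + (4/(-29) + 1/(-6 - 8*2))) = -87*(13 + (4*(-1/29) + (½)/(-14))) = -87*(13 + (-4/29 - 1/14*½)) = -87*(13 + (-4/29 - 1/28)) = -87*(13 - 141/812) = -87*10415/812 = -31245/28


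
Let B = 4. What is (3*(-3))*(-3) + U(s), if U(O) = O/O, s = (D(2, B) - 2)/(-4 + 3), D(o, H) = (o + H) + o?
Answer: 28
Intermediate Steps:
D(o, H) = H + 2*o (D(o, H) = (H + o) + o = H + 2*o)
s = -6 (s = ((4 + 2*2) - 2)/(-4 + 3) = ((4 + 4) - 2)/(-1) = (8 - 2)*(-1) = 6*(-1) = -6)
U(O) = 1
(3*(-3))*(-3) + U(s) = (3*(-3))*(-3) + 1 = -9*(-3) + 1 = 27 + 1 = 28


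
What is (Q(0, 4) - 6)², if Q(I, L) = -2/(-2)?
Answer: 25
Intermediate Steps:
Q(I, L) = 1 (Q(I, L) = -2*(-½) = 1)
(Q(0, 4) - 6)² = (1 - 6)² = (-5)² = 25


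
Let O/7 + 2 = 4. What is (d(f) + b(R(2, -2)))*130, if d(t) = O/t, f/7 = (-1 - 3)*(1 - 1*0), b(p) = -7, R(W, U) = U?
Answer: -975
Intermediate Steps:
O = 14 (O = -14 + 7*4 = -14 + 28 = 14)
f = -28 (f = 7*((-1 - 3)*(1 - 1*0)) = 7*(-4*(1 + 0)) = 7*(-4*1) = 7*(-4) = -28)
d(t) = 14/t
(d(f) + b(R(2, -2)))*130 = (14/(-28) - 7)*130 = (14*(-1/28) - 7)*130 = (-½ - 7)*130 = -15/2*130 = -975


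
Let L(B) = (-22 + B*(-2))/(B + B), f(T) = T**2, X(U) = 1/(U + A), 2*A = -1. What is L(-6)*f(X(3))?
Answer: 2/15 ≈ 0.13333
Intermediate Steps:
A = -1/2 (A = (1/2)*(-1) = -1/2 ≈ -0.50000)
X(U) = 1/(-1/2 + U) (X(U) = 1/(U - 1/2) = 1/(-1/2 + U))
L(B) = (-22 - 2*B)/(2*B) (L(B) = (-22 - 2*B)/((2*B)) = (-22 - 2*B)*(1/(2*B)) = (-22 - 2*B)/(2*B))
L(-6)*f(X(3)) = ((-11 - 1*(-6))/(-6))*(2/(-1 + 2*3))**2 = (-(-11 + 6)/6)*(2/(-1 + 6))**2 = (-1/6*(-5))*(2/5)**2 = 5*(2*(1/5))**2/6 = 5*(2/5)**2/6 = (5/6)*(4/25) = 2/15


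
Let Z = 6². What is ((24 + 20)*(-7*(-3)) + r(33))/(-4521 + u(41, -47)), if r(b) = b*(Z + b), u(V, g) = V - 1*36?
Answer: -3201/4516 ≈ -0.70881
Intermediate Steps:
u(V, g) = -36 + V (u(V, g) = V - 36 = -36 + V)
Z = 36
r(b) = b*(36 + b)
((24 + 20)*(-7*(-3)) + r(33))/(-4521 + u(41, -47)) = ((24 + 20)*(-7*(-3)) + 33*(36 + 33))/(-4521 + (-36 + 41)) = (44*21 + 33*69)/(-4521 + 5) = (924 + 2277)/(-4516) = 3201*(-1/4516) = -3201/4516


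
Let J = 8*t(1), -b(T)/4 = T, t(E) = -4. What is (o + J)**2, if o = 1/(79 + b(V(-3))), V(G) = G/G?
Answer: 5755201/5625 ≈ 1023.1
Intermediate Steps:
V(G) = 1
b(T) = -4*T
J = -32 (J = 8*(-4) = -32)
o = 1/75 (o = 1/(79 - 4*1) = 1/(79 - 4) = 1/75 ≈ 0.013333)
(o + J)**2 = (1/75 - 32)**2 = (-2399/75)**2 = 5755201/5625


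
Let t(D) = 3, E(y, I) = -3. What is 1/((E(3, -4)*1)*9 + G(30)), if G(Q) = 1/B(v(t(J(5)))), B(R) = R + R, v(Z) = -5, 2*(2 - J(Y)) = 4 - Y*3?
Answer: -10/271 ≈ -0.036900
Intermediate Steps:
J(Y) = 3*Y/2 (J(Y) = 2 - (4 - Y*3)/2 = 2 - (4 - 3*Y)/2 = 2 + (-2 + 3*Y/2) = 3*Y/2)
B(R) = 2*R
G(Q) = -⅒ (G(Q) = 1/(2*(-5)) = 1/(-10) = -⅒)
1/((E(3, -4)*1)*9 + G(30)) = 1/(-3*1*9 - ⅒) = 1/(-3*9 - ⅒) = 1/(-27 - ⅒) = 1/(-271/10) = -10/271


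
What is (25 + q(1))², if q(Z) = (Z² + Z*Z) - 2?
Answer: 625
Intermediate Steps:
q(Z) = -2 + 2*Z² (q(Z) = (Z² + Z²) - 2 = 2*Z² - 2 = -2 + 2*Z²)
(25 + q(1))² = (25 + (-2 + 2*1²))² = (25 + (-2 + 2*1))² = (25 + (-2 + 2))² = (25 + 0)² = 25² = 625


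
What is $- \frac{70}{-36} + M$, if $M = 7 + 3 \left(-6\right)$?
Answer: $- \frac{163}{18} \approx -9.0556$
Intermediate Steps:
$M = -11$ ($M = 7 - 18 = -11$)
$- \frac{70}{-36} + M = - \frac{70}{-36} - 11 = \left(-70\right) \left(- \frac{1}{36}\right) - 11 = \frac{35}{18} - 11 = - \frac{163}{18}$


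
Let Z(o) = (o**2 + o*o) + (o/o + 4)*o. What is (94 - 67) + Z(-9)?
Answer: 144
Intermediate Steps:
Z(o) = 2*o**2 + 5*o (Z(o) = (o**2 + o**2) + (1 + 4)*o = 2*o**2 + 5*o)
(94 - 67) + Z(-9) = (94 - 67) - 9*(5 + 2*(-9)) = 27 - 9*(5 - 18) = 27 - 9*(-13) = 27 + 117 = 144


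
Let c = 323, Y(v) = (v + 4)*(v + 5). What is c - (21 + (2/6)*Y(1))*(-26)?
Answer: 1129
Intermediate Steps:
Y(v) = (4 + v)*(5 + v)
c - (21 + (2/6)*Y(1))*(-26) = 323 - (21 + (2/6)*(20 + 1² + 9*1))*(-26) = 323 - (21 + (2*(⅙))*(20 + 1 + 9))*(-26) = 323 - (21 + (⅓)*30)*(-26) = 323 - (21 + 10)*(-26) = 323 - 31*(-26) = 323 - 1*(-806) = 323 + 806 = 1129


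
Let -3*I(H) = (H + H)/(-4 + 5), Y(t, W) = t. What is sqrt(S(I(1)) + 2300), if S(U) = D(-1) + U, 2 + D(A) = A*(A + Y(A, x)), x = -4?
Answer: sqrt(20694)/3 ≈ 47.951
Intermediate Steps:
D(A) = -2 + 2*A**2 (D(A) = -2 + A*(A + A) = -2 + A*(2*A) = -2 + 2*A**2)
I(H) = -2*H/3 (I(H) = -(H + H)/(3*(-4 + 5)) = -2*H/(3*1) = -2*H/3)
S(U) = U (S(U) = (-2 + 2*(-1)**2) + U = (-2 + 2*1) + U = (-2 + 2) + U = 0 + U = U)
sqrt(S(I(1)) + 2300) = sqrt(-2/3*1 + 2300) = sqrt(-2/3 + 2300) = sqrt(6898/3) = sqrt(20694)/3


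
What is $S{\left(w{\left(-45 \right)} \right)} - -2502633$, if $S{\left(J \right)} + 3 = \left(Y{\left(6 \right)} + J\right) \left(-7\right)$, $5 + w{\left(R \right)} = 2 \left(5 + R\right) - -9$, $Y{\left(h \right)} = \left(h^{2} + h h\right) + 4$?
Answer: $2502630$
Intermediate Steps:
$Y{\left(h \right)} = 4 + 2 h^{2}$ ($Y{\left(h \right)} = \left(h^{2} + h^{2}\right) + 4 = 2 h^{2} + 4 = 4 + 2 h^{2}$)
$w{\left(R \right)} = 14 + 2 R$ ($w{\left(R \right)} = -5 + \left(2 \left(5 + R\right) - -9\right) = -5 + \left(\left(10 + 2 R\right) + 9\right) = -5 + \left(19 + 2 R\right) = 14 + 2 R$)
$S{\left(J \right)} = -535 - 7 J$ ($S{\left(J \right)} = -3 + \left(\left(4 + 2 \cdot 6^{2}\right) + J\right) \left(-7\right) = -3 + \left(\left(4 + 2 \cdot 36\right) + J\right) \left(-7\right) = -3 + \left(\left(4 + 72\right) + J\right) \left(-7\right) = -3 + \left(76 + J\right) \left(-7\right) = -3 - \left(532 + 7 J\right) = -535 - 7 J$)
$S{\left(w{\left(-45 \right)} \right)} - -2502633 = \left(-535 - 7 \left(14 + 2 \left(-45\right)\right)\right) - -2502633 = \left(-535 - 7 \left(14 - 90\right)\right) + 2502633 = \left(-535 - -532\right) + 2502633 = \left(-535 + 532\right) + 2502633 = -3 + 2502633 = 2502630$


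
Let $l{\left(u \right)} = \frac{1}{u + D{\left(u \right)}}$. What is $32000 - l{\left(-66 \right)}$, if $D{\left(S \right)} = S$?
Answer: $\frac{4224001}{132} \approx 32000.0$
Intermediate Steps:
$l{\left(u \right)} = \frac{1}{2 u}$ ($l{\left(u \right)} = \frac{1}{u + u} = \frac{1}{2 u}$)
$32000 - l{\left(-66 \right)} = 32000 - \frac{1}{2 \left(-66\right)} = 32000 - \frac{1}{2} \left(- \frac{1}{66}\right) = 32000 - - \frac{1}{132} = 32000 + \frac{1}{132} = \frac{4224001}{132}$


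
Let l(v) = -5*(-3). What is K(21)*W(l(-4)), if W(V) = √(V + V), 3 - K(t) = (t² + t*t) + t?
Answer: -900*√30 ≈ -4929.5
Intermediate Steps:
l(v) = 15
K(t) = 3 - t - 2*t² (K(t) = 3 - ((t² + t*t) + t) = 3 - ((t² + t²) + t) = 3 - (2*t² + t) = 3 - (t + 2*t²) = 3 + (-t - 2*t²) = 3 - t - 2*t²)
W(V) = √2*√V (W(V) = √(2*V) = √2*√V)
K(21)*W(l(-4)) = (3 - 1*21 - 2*21²)*(√2*√15) = (3 - 21 - 2*441)*√30 = (3 - 21 - 882)*√30 = -900*√30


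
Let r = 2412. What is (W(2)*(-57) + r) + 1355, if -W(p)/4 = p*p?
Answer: 4679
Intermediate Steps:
W(p) = -4*p**2 (W(p) = -4*p*p = -4*p**2)
(W(2)*(-57) + r) + 1355 = (-4*2**2*(-57) + 2412) + 1355 = (-4*4*(-57) + 2412) + 1355 = (-16*(-57) + 2412) + 1355 = (912 + 2412) + 1355 = 3324 + 1355 = 4679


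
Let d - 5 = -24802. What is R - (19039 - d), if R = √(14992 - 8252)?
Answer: -43836 + 2*√1685 ≈ -43754.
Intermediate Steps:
d = -24797 (d = 5 - 24802 = -24797)
R = 2*√1685 (R = √6740 = 2*√1685 ≈ 82.098)
R - (19039 - d) = 2*√1685 - (19039 - 1*(-24797)) = 2*√1685 - (19039 + 24797) = 2*√1685 - 1*43836 = 2*√1685 - 43836 = -43836 + 2*√1685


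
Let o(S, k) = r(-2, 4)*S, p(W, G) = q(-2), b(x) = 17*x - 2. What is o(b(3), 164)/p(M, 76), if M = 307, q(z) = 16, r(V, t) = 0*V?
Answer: 0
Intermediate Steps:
r(V, t) = 0
b(x) = -2 + 17*x
p(W, G) = 16
o(S, k) = 0 (o(S, k) = 0*S = 0)
o(b(3), 164)/p(M, 76) = 0/16 = 0*(1/16) = 0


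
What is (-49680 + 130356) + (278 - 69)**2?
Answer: 124357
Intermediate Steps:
(-49680 + 130356) + (278 - 69)**2 = 80676 + 209**2 = 80676 + 43681 = 124357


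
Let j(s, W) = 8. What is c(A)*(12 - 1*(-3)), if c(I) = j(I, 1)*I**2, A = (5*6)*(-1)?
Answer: 108000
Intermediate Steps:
A = -30 (A = 30*(-1) = -30)
c(I) = 8*I**2
c(A)*(12 - 1*(-3)) = (8*(-30)**2)*(12 - 1*(-3)) = (8*900)*(12 + 3) = 7200*15 = 108000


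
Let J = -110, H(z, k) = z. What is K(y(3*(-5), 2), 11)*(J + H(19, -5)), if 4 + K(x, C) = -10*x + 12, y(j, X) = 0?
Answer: -728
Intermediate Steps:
K(x, C) = 8 - 10*x (K(x, C) = -4 + (-10*x + 12) = -4 + (12 - 10*x) = 8 - 10*x)
K(y(3*(-5), 2), 11)*(J + H(19, -5)) = (8 - 10*0)*(-110 + 19) = (8 + 0)*(-91) = 8*(-91) = -728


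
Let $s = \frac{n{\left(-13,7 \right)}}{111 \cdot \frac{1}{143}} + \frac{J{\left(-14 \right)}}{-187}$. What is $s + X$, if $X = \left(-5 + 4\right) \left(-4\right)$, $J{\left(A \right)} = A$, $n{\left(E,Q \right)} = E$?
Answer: $- \frac{263051}{20757} \approx -12.673$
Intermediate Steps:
$s = - \frac{346079}{20757}$ ($s = - \frac{13}{111 \cdot \frac{1}{143}} - \frac{14}{-187} = - \frac{13}{111 \cdot \frac{1}{143}} - - \frac{14}{187} = - \frac{13}{\frac{111}{143}} + \frac{14}{187} = \left(-13\right) \frac{143}{111} + \frac{14}{187} = - \frac{1859}{111} + \frac{14}{187} = - \frac{346079}{20757} \approx -16.673$)
$X = 4$ ($X = \left(-1\right) \left(-4\right) = 4$)
$s + X = - \frac{346079}{20757} + 4 = - \frac{263051}{20757}$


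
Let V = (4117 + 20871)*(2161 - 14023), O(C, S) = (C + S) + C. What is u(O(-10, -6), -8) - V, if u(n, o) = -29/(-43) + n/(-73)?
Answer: 930423635419/3139 ≈ 2.9641e+8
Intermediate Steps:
O(C, S) = S + 2*C
V = -296407656 (V = 24988*(-11862) = -296407656)
u(n, o) = 29/43 - n/73 (u(n, o) = -29*(-1/43) + n*(-1/73) = 29/43 - n/73)
u(O(-10, -6), -8) - V = (29/43 - (-6 + 2*(-10))/73) - 1*(-296407656) = (29/43 - (-6 - 20)/73) + 296407656 = (29/43 - 1/73*(-26)) + 296407656 = (29/43 + 26/73) + 296407656 = 3235/3139 + 296407656 = 930423635419/3139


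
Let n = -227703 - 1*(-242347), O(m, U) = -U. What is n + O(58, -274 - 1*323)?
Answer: 15241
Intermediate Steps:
n = 14644 (n = -227703 + 242347 = 14644)
n + O(58, -274 - 1*323) = 14644 - (-274 - 1*323) = 14644 - (-274 - 323) = 14644 - 1*(-597) = 14644 + 597 = 15241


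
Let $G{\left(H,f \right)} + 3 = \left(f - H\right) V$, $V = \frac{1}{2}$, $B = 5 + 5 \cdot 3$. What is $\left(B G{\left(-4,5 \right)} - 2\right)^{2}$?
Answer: $784$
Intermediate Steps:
$B = 20$ ($B = 5 + 15 = 20$)
$V = \frac{1}{2} \approx 0.5$
$G{\left(H,f \right)} = -3 + \frac{f}{2} - \frac{H}{2}$ ($G{\left(H,f \right)} = -3 + \left(f - H\right) \frac{1}{2} = -3 - \left(\frac{H}{2} - \frac{f}{2}\right) = -3 + \frac{f}{2} - \frac{H}{2}$)
$\left(B G{\left(-4,5 \right)} - 2\right)^{2} = \left(20 \left(-3 + \frac{1}{2} \cdot 5 - -2\right) - 2\right)^{2} = \left(20 \left(-3 + \frac{5}{2} + 2\right) - 2\right)^{2} = \left(20 \cdot \frac{3}{2} - 2\right)^{2} = \left(30 - 2\right)^{2} = 28^{2} = 784$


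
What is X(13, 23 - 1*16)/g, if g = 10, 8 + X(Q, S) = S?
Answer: -1/10 ≈ -0.10000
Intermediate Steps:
X(Q, S) = -8 + S
X(13, 23 - 1*16)/g = (-8 + (23 - 1*16))/10 = (-8 + (23 - 16))*(1/10) = (-8 + 7)*(1/10) = -1*1/10 = -1/10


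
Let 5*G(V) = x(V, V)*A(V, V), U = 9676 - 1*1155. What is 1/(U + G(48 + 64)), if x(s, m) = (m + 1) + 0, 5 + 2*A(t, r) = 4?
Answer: 10/85097 ≈ 0.00011751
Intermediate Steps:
A(t, r) = -½ (A(t, r) = -5/2 + (½)*4 = -5/2 + 2 = -½)
x(s, m) = 1 + m (x(s, m) = (1 + m) + 0 = 1 + m)
U = 8521 (U = 9676 - 1155 = 8521)
G(V) = -⅒ - V/10 (G(V) = ((1 + V)*(-½))/5 = (-½ - V/2)/5 = -⅒ - V/10)
1/(U + G(48 + 64)) = 1/(8521 + (-⅒ - (48 + 64)/10)) = 1/(8521 + (-⅒ - ⅒*112)) = 1/(8521 + (-⅒ - 56/5)) = 1/(8521 - 113/10) = 1/(85097/10) = 10/85097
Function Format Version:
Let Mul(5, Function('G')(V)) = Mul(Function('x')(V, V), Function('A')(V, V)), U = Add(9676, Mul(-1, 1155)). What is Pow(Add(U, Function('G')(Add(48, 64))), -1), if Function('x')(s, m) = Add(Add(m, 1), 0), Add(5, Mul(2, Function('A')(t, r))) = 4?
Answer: Rational(10, 85097) ≈ 0.00011751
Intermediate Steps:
Function('A')(t, r) = Rational(-1, 2) (Function('A')(t, r) = Add(Rational(-5, 2), Mul(Rational(1, 2), 4)) = Add(Rational(-5, 2), 2) = Rational(-1, 2))
Function('x')(s, m) = Add(1, m) (Function('x')(s, m) = Add(Add(1, m), 0) = Add(1, m))
U = 8521 (U = Add(9676, -1155) = 8521)
Function('G')(V) = Add(Rational(-1, 10), Mul(Rational(-1, 10), V)) (Function('G')(V) = Mul(Rational(1, 5), Mul(Add(1, V), Rational(-1, 2))) = Mul(Rational(1, 5), Add(Rational(-1, 2), Mul(Rational(-1, 2), V))) = Add(Rational(-1, 10), Mul(Rational(-1, 10), V)))
Pow(Add(U, Function('G')(Add(48, 64))), -1) = Pow(Add(8521, Add(Rational(-1, 10), Mul(Rational(-1, 10), Add(48, 64)))), -1) = Pow(Add(8521, Add(Rational(-1, 10), Mul(Rational(-1, 10), 112))), -1) = Pow(Add(8521, Add(Rational(-1, 10), Rational(-56, 5))), -1) = Pow(Add(8521, Rational(-113, 10)), -1) = Pow(Rational(85097, 10), -1) = Rational(10, 85097)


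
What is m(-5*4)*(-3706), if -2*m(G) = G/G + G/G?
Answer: 3706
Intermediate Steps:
m(G) = -1 (m(G) = -(G/G + G/G)/2 = -(1 + 1)/2 = -½*2 = -1)
m(-5*4)*(-3706) = -1*(-3706) = 3706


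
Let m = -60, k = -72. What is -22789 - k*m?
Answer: -27109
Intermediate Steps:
-22789 - k*m = -22789 - (-72)*(-60) = -22789 - 1*4320 = -22789 - 4320 = -27109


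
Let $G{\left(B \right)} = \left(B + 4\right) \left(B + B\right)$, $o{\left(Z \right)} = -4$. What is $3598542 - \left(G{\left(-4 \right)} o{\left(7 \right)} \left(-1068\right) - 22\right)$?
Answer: $3598564$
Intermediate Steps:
$G{\left(B \right)} = 2 B \left(4 + B\right)$ ($G{\left(B \right)} = \left(4 + B\right) 2 B = 2 B \left(4 + B\right)$)
$3598542 - \left(G{\left(-4 \right)} o{\left(7 \right)} \left(-1068\right) - 22\right) = 3598542 - \left(2 \left(-4\right) \left(4 - 4\right) \left(-4\right) \left(-1068\right) - 22\right) = 3598542 - \left(2 \left(-4\right) 0 \left(-4\right) \left(-1068\right) - 22\right) = 3598542 - \left(0 \left(-4\right) \left(-1068\right) - 22\right) = 3598542 - \left(0 \left(-1068\right) - 22\right) = 3598542 - \left(0 - 22\right) = 3598542 - -22 = 3598542 + 22 = 3598564$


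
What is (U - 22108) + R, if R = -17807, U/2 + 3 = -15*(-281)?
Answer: -31491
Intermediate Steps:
U = 8424 (U = -6 + 2*(-15*(-281)) = -6 + 2*4215 = -6 + 8430 = 8424)
(U - 22108) + R = (8424 - 22108) - 17807 = -13684 - 17807 = -31491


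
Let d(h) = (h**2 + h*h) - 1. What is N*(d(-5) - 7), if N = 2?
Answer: 84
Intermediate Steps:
d(h) = -1 + 2*h**2 (d(h) = (h**2 + h**2) - 1 = 2*h**2 - 1 = -1 + 2*h**2)
N*(d(-5) - 7) = 2*((-1 + 2*(-5)**2) - 7) = 2*((-1 + 2*25) - 7) = 2*((-1 + 50) - 7) = 2*(49 - 7) = 2*42 = 84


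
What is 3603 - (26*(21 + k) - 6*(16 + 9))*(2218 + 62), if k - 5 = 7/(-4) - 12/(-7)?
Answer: -8354919/7 ≈ -1.1936e+6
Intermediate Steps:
k = 139/28 (k = 5 + (7/(-4) - 12/(-7)) = 5 + (7*(-1/4) - 12*(-1/7)) = 5 + (-7/4 + 12/7) = 5 - 1/28 = 139/28 ≈ 4.9643)
3603 - (26*(21 + k) - 6*(16 + 9))*(2218 + 62) = 3603 - (26*(21 + 139/28) - 6*(16 + 9))*(2218 + 62) = 3603 - (26*(727/28) - 6*25)*2280 = 3603 - (9451/14 - 150)*2280 = 3603 - 7351*2280/14 = 3603 - 1*8380140/7 = 3603 - 8380140/7 = -8354919/7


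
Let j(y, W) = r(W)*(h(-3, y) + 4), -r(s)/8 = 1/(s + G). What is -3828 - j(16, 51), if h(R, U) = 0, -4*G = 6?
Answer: -378908/99 ≈ -3827.4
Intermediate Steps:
G = -3/2 (G = -1/4*6 = -3/2 ≈ -1.5000)
r(s) = -8/(-3/2 + s) (r(s) = -8/(s - 3/2) = -8/(-3/2 + s))
j(y, W) = -64/(-3 + 2*W) (j(y, W) = (-16/(-3 + 2*W))*(0 + 4) = -16/(-3 + 2*W)*4 = -64/(-3 + 2*W))
-3828 - j(16, 51) = -3828 - (-64)/(-3 + 2*51) = -3828 - (-64)/(-3 + 102) = -3828 - (-64)/99 = -3828 - 1*(-64/99) = -3828 + 64/99 = -378908/99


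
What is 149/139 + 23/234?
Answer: 38063/32526 ≈ 1.1702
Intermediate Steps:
149/139 + 23/234 = 38063/32526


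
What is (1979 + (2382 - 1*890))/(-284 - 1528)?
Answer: -1157/604 ≈ -1.9156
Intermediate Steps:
(1979 + (2382 - 1*890))/(-284 - 1528) = (1979 + (2382 - 890))/(-1812) = (1979 + 1492)*(-1/1812) = 3471*(-1/1812) = -1157/604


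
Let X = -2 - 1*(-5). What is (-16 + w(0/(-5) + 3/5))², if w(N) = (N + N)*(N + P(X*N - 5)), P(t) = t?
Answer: 228484/625 ≈ 365.57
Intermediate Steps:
X = 3 (X = -2 + 5 = 3)
w(N) = 2*N*(-5 + 4*N) (w(N) = (N + N)*(N + (3*N - 5)) = (2*N)*(N + (-5 + 3*N)) = (2*N)*(-5 + 4*N) = 2*N*(-5 + 4*N))
(-16 + w(0/(-5) + 3/5))² = (-16 + 2*(0/(-5) + 3/5)*(-5 + 4*(0/(-5) + 3/5)))² = (-16 + 2*(0*(-⅕) + 3*(⅕))*(-5 + 4*(0*(-⅕) + 3*(⅕))))² = (-16 + 2*(0 + ⅗)*(-5 + 4*(0 + ⅗)))² = (-16 + 2*(⅗)*(-5 + 4*(⅗)))² = (-16 + 2*(⅗)*(-5 + 12/5))² = (-16 + 2*(⅗)*(-13/5))² = (-16 - 78/25)² = (-478/25)² = 228484/625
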